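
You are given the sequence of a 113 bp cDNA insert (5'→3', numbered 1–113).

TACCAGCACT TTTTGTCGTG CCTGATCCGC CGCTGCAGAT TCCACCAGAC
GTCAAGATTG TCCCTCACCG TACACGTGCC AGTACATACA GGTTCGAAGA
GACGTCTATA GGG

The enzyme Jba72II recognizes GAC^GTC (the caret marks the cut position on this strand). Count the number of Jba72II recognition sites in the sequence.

GACGTC occurs starting at positions 48, 101.
Jba72II cuts at 2 sites.

2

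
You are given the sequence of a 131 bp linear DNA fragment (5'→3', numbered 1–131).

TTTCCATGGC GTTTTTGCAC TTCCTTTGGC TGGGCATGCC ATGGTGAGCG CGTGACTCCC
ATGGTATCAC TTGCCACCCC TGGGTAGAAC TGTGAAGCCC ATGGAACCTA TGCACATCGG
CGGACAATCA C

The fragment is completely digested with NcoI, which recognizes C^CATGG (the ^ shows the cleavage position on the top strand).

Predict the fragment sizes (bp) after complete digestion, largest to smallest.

40, 35, 32, 20, 4 bp

NcoI sites (CCATGG) start at positions 4, 39, 59, 99.
NcoI cuts after the first base of each site, so after positions 4, 39, 59, 99.
Linear molecule, 4 cuts → 5 fragments:
  1–4 → 4 bp
  5–39 → 35 bp
  40–59 → 20 bp
  60–99 → 40 bp
  100–131 → 32 bp
Sorted largest to smallest: 40, 35, 32, 20, 4 bp.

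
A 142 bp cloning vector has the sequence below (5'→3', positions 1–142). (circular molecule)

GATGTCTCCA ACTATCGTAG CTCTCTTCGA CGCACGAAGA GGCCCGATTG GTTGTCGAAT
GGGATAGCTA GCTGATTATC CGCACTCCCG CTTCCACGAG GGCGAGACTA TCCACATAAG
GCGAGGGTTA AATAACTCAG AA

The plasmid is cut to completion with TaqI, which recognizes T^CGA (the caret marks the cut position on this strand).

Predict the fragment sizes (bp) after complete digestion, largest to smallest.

114, 28 bp

TaqI sites (TCGA) start at positions 27, 55.
TaqI cuts after the first base of each site, so after positions 27, 55.
Circular molecule, 2 cuts → 2 fragments:
  28–55 → 28 bp
  56–142 then 1–27 → 87 + 27 = 114 bp
Sorted largest to smallest: 114, 28 bp.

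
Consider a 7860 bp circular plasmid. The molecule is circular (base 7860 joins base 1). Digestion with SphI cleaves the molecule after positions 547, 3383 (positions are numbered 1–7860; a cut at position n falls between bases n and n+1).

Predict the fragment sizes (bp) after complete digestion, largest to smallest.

Circular molecule, 2 cuts → 2 fragments:
  3383 − 547 = 2836 bp
  wrap: 7860 − 3383 + 547 = 5024 bp
Sorted largest to smallest: 5024, 2836 bp.

5024, 2836 bp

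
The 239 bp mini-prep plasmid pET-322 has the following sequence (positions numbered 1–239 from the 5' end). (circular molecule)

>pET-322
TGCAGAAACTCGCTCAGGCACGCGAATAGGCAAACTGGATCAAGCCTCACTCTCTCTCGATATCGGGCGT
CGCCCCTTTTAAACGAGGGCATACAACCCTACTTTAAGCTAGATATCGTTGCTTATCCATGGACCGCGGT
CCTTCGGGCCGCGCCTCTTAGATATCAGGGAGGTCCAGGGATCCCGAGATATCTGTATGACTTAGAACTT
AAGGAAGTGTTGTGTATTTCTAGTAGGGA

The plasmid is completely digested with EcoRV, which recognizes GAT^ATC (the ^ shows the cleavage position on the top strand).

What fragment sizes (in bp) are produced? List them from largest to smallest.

EcoRV sites (GATATC) start at positions 59, 112, 161, 188.
EcoRV cuts after base 3 of each site, so after positions 61, 114, 163, 190.
Circular molecule, 4 cuts → 4 fragments:
  62–114 → 53 bp
  115–163 → 49 bp
  164–190 → 27 bp
  191–239 then 1–61 → 49 + 61 = 110 bp
Sorted largest to smallest: 110, 53, 49, 27 bp.

110, 53, 49, 27 bp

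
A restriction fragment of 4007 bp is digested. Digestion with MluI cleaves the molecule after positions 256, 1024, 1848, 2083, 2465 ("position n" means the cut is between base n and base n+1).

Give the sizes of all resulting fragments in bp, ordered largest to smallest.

1542, 824, 768, 382, 256, 235 bp

Linear molecule, 5 cuts → 6 fragments:
  256 − 0 = 256 bp
  1024 − 256 = 768 bp
  1848 − 1024 = 824 bp
  2083 − 1848 = 235 bp
  2465 − 2083 = 382 bp
  4007 − 2465 = 1542 bp
Sorted largest to smallest: 1542, 824, 768, 382, 256, 235 bp.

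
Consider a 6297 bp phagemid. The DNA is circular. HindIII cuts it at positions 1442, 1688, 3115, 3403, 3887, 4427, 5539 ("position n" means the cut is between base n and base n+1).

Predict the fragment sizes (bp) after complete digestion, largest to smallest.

Circular molecule, 7 cuts → 7 fragments:
  1688 − 1442 = 246 bp
  3115 − 1688 = 1427 bp
  3403 − 3115 = 288 bp
  3887 − 3403 = 484 bp
  4427 − 3887 = 540 bp
  5539 − 4427 = 1112 bp
  wrap: 6297 − 5539 + 1442 = 2200 bp
Sorted largest to smallest: 2200, 1427, 1112, 540, 484, 288, 246 bp.

2200, 1427, 1112, 540, 484, 288, 246 bp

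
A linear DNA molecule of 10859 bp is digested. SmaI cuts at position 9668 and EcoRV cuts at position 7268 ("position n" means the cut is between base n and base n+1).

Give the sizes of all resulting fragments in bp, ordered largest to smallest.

Combined cut positions (sorted): 7268, 9668.
Linear molecule, 2 cuts → 3 fragments:
  7268 − 0 = 7268 bp
  9668 − 7268 = 2400 bp
  10859 − 9668 = 1191 bp
Sorted largest to smallest: 7268, 2400, 1191 bp.

7268, 2400, 1191 bp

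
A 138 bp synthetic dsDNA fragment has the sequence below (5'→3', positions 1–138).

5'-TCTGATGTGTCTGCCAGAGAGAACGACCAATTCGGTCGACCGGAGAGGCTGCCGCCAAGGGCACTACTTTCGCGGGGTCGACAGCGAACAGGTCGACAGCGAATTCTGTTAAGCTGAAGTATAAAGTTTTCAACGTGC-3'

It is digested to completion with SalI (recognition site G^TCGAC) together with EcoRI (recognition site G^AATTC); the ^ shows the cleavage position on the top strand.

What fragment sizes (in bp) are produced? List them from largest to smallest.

42, 37, 35, 15, 9 bp

SalI sites (GTCGAC) start at positions 35, 77, 92.
SalI cuts after the first base of each site, so after positions 35, 77, 92.
The EcoRI site (GAATTC) starts at position 101.
EcoRI cuts after the first base of each site, so after position 101.
Combined cut positions: 35, 77, 92, 101.
Linear molecule, 4 cuts → 5 fragments:
  1–35 → 35 bp
  36–77 → 42 bp
  78–92 → 15 bp
  93–101 → 9 bp
  102–138 → 37 bp
Sorted largest to smallest: 42, 37, 35, 15, 9 bp.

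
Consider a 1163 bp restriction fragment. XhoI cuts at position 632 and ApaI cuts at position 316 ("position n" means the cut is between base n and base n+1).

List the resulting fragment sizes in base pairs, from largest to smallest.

Combined cut positions (sorted): 316, 632.
Linear molecule, 2 cuts → 3 fragments:
  316 − 0 = 316 bp
  632 − 316 = 316 bp
  1163 − 632 = 531 bp
Sorted largest to smallest: 531, 316, 316 bp.

531, 316, 316 bp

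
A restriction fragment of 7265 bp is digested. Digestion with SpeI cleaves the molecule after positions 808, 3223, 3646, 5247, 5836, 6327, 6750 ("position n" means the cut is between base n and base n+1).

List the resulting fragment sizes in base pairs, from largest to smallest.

Linear molecule, 7 cuts → 8 fragments:
  808 − 0 = 808 bp
  3223 − 808 = 2415 bp
  3646 − 3223 = 423 bp
  5247 − 3646 = 1601 bp
  5836 − 5247 = 589 bp
  6327 − 5836 = 491 bp
  6750 − 6327 = 423 bp
  7265 − 6750 = 515 bp
Sorted largest to smallest: 2415, 1601, 808, 589, 515, 491, 423, 423 bp.

2415, 1601, 808, 589, 515, 491, 423, 423 bp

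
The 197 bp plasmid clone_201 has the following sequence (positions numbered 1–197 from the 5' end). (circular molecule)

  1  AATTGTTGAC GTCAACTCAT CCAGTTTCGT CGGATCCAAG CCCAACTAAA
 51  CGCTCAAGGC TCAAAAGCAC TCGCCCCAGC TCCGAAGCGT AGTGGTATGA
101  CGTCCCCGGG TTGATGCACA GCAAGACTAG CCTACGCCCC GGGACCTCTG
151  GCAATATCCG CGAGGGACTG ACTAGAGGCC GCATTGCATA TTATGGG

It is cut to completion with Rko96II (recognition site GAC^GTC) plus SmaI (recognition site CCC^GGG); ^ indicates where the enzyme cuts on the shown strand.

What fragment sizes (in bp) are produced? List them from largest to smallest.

91, 67, 33, 6 bp

Rko96II sites (GACGTC) start at positions 8, 99.
Rko96II cuts after base 3 of each site, so after positions 10, 101.
SmaI sites (CCCGGG) start at positions 105, 138.
SmaI cuts after base 3 of each site, so after positions 107, 140.
Combined cut positions: 10, 101, 107, 140.
Circular molecule, 4 cuts → 4 fragments:
  11–101 → 91 bp
  102–107 → 6 bp
  108–140 → 33 bp
  141–197 then 1–10 → 57 + 10 = 67 bp
Sorted largest to smallest: 91, 67, 33, 6 bp.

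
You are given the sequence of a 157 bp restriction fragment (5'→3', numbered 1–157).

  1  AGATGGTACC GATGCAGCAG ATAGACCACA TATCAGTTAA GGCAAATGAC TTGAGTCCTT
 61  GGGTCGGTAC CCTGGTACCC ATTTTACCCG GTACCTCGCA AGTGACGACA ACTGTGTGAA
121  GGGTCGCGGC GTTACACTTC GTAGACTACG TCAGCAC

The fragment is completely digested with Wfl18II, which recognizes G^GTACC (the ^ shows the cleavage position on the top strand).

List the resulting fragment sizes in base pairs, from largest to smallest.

67, 61, 16, 8, 5 bp

Wfl18II sites (GGTACC) start at positions 5, 66, 74, 90.
Wfl18II cuts after the first base of each site, so after positions 5, 66, 74, 90.
Linear molecule, 4 cuts → 5 fragments:
  1–5 → 5 bp
  6–66 → 61 bp
  67–74 → 8 bp
  75–90 → 16 bp
  91–157 → 67 bp
Sorted largest to smallest: 67, 61, 16, 8, 5 bp.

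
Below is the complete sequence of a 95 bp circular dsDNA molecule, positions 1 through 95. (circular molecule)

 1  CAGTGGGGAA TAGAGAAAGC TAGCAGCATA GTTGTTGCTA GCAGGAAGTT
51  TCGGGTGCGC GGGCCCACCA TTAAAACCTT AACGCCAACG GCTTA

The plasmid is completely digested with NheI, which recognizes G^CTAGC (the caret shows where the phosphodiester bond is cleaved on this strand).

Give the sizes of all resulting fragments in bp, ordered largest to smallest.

NheI sites (GCTAGC) start at positions 19, 37.
NheI cuts after the first base of each site, so after positions 19, 37.
Circular molecule, 2 cuts → 2 fragments:
  20–37 → 18 bp
  38–95 then 1–19 → 58 + 19 = 77 bp
Sorted largest to smallest: 77, 18 bp.

77, 18 bp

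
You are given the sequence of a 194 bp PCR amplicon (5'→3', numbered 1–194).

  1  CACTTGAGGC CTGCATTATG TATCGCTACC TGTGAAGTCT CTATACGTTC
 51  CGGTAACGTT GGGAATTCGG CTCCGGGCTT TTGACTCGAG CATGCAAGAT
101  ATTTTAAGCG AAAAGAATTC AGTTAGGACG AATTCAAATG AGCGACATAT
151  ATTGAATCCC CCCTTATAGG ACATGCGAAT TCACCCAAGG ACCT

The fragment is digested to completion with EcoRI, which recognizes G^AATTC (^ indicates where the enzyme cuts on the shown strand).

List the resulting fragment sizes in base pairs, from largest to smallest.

63, 52, 47, 17, 15 bp

EcoRI sites (GAATTC) start at positions 63, 115, 130, 177.
EcoRI cuts after the first base of each site, so after positions 63, 115, 130, 177.
Linear molecule, 4 cuts → 5 fragments:
  1–63 → 63 bp
  64–115 → 52 bp
  116–130 → 15 bp
  131–177 → 47 bp
  178–194 → 17 bp
Sorted largest to smallest: 63, 52, 47, 17, 15 bp.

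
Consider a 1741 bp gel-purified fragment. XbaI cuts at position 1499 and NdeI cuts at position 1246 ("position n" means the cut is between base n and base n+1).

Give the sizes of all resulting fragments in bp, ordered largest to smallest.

Combined cut positions (sorted): 1246, 1499.
Linear molecule, 2 cuts → 3 fragments:
  1246 − 0 = 1246 bp
  1499 − 1246 = 253 bp
  1741 − 1499 = 242 bp
Sorted largest to smallest: 1246, 253, 242 bp.

1246, 253, 242 bp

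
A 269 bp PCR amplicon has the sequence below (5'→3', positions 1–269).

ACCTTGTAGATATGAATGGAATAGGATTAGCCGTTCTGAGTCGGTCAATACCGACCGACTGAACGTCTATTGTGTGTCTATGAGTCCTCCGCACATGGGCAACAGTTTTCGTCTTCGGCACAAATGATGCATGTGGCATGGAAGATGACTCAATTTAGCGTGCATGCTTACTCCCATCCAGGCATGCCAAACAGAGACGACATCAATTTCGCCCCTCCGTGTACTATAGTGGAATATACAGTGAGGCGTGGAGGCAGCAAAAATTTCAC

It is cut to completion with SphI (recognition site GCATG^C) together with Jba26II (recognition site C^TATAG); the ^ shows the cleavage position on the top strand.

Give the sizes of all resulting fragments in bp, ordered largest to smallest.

SphI sites (GCATGC) start at positions 162, 182.
SphI cuts after base 5 of each site (before the last base), so after positions 166, 186.
The Jba26II site (CTATAG) starts at position 224.
Jba26II cuts after the first base of each site, so after position 224.
Combined cut positions: 166, 186, 224.
Linear molecule, 3 cuts → 4 fragments:
  1–166 → 166 bp
  167–186 → 20 bp
  187–224 → 38 bp
  225–269 → 45 bp
Sorted largest to smallest: 166, 45, 38, 20 bp.

166, 45, 38, 20 bp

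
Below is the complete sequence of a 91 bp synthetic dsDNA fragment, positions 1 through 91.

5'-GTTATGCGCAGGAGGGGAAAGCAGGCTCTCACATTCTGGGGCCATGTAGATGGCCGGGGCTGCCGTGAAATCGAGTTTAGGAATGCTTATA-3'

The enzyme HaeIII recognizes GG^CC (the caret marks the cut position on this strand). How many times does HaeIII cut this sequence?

GGCC occurs starting at positions 40, 52.
HaeIII cuts at 2 sites.

2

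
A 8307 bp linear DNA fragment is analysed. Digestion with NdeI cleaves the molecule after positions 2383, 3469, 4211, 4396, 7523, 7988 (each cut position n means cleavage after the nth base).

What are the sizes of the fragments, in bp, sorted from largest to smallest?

3127, 2383, 1086, 742, 465, 319, 185 bp

Linear molecule, 6 cuts → 7 fragments:
  2383 − 0 = 2383 bp
  3469 − 2383 = 1086 bp
  4211 − 3469 = 742 bp
  4396 − 4211 = 185 bp
  7523 − 4396 = 3127 bp
  7988 − 7523 = 465 bp
  8307 − 7988 = 319 bp
Sorted largest to smallest: 3127, 2383, 1086, 742, 465, 319, 185 bp.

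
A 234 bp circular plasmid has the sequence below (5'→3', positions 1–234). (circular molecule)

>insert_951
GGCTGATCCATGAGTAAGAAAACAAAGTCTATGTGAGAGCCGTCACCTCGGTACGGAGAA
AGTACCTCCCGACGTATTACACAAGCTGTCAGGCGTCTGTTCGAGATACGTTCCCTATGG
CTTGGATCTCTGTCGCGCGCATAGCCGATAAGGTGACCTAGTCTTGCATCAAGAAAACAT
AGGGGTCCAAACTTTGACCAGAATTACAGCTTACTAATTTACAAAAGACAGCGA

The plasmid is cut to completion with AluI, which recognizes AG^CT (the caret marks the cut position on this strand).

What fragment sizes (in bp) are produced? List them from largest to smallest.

AluI sites (AGCT) start at positions 84, 208.
AluI cuts after base 2 of each site, so after positions 85, 209.
Circular molecule, 2 cuts → 2 fragments:
  86–209 → 124 bp
  210–234 then 1–85 → 25 + 85 = 110 bp
Sorted largest to smallest: 124, 110 bp.

124, 110 bp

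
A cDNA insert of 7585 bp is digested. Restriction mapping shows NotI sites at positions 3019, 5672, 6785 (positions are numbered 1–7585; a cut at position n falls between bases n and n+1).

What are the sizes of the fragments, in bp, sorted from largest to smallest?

Linear molecule, 3 cuts → 4 fragments:
  3019 − 0 = 3019 bp
  5672 − 3019 = 2653 bp
  6785 − 5672 = 1113 bp
  7585 − 6785 = 800 bp
Sorted largest to smallest: 3019, 2653, 1113, 800 bp.

3019, 2653, 1113, 800 bp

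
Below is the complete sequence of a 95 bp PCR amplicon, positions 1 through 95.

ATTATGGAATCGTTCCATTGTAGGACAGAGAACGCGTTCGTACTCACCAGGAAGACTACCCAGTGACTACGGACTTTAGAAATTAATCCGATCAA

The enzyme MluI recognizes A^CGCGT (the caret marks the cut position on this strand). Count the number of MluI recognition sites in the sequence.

ACGCGT occurs starting at position 32.
MluI cuts at 1 site.

1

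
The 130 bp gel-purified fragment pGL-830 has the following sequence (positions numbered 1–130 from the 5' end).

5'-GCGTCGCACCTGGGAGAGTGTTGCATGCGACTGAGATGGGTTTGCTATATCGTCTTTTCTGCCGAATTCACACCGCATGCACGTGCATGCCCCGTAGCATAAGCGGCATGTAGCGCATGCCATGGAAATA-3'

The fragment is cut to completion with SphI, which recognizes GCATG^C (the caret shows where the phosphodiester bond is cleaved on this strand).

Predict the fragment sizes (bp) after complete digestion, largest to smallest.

SphI sites (GCATGC) start at positions 23, 75, 85, 115.
SphI cuts after base 5 of each site (before the last base), so after positions 27, 79, 89, 119.
Linear molecule, 4 cuts → 5 fragments:
  1–27 → 27 bp
  28–79 → 52 bp
  80–89 → 10 bp
  90–119 → 30 bp
  120–130 → 11 bp
Sorted largest to smallest: 52, 30, 27, 11, 10 bp.

52, 30, 27, 11, 10 bp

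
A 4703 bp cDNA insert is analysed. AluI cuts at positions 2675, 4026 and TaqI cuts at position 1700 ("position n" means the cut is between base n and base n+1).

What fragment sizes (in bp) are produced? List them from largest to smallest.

1700, 1351, 975, 677 bp

Combined cut positions (sorted): 1700, 2675, 4026.
Linear molecule, 3 cuts → 4 fragments:
  1700 − 0 = 1700 bp
  2675 − 1700 = 975 bp
  4026 − 2675 = 1351 bp
  4703 − 4026 = 677 bp
Sorted largest to smallest: 1700, 1351, 975, 677 bp.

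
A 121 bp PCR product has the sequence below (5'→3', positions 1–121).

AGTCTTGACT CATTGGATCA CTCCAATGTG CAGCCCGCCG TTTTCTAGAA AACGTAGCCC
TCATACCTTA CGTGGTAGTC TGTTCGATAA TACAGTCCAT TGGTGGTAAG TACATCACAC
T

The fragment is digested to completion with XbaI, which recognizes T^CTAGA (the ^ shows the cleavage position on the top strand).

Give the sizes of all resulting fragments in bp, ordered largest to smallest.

The XbaI site (TCTAGA) starts at position 44.
XbaI cuts after the first base of each site, so after position 44.
Linear molecule, 1 cut → 2 fragments:
  1–44 → 44 bp
  45–121 → 77 bp
Sorted largest to smallest: 77, 44 bp.

77, 44 bp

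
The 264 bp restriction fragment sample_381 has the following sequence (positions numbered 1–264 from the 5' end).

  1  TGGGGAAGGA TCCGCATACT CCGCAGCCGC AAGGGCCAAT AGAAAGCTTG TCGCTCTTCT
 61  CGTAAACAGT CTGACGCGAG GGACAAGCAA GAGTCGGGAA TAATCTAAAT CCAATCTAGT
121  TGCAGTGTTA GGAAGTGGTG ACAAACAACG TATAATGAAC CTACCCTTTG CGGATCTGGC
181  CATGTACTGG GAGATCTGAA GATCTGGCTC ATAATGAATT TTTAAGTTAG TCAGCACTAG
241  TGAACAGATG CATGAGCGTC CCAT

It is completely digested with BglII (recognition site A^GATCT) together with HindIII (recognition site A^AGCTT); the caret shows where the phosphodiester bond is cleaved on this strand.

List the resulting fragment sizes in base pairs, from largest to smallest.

148, 64, 44, 8 bp

BglII sites (AGATCT) start at positions 192, 200.
BglII cuts after the first base of each site, so after positions 192, 200.
The HindIII site (AAGCTT) starts at position 44.
HindIII cuts after the first base of each site, so after position 44.
Combined cut positions: 44, 192, 200.
Linear molecule, 3 cuts → 4 fragments:
  1–44 → 44 bp
  45–192 → 148 bp
  193–200 → 8 bp
  201–264 → 64 bp
Sorted largest to smallest: 148, 64, 44, 8 bp.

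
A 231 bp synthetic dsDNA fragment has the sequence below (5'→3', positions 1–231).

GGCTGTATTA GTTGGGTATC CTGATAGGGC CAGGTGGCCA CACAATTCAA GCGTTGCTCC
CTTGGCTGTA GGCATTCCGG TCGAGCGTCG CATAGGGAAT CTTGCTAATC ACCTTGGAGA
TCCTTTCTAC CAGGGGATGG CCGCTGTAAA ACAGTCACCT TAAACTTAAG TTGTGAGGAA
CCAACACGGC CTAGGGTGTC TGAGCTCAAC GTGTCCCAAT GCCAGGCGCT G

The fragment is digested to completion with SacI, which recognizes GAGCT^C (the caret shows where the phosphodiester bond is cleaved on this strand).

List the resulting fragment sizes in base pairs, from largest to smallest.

The SacI site (GAGCTC) starts at position 202.
SacI cuts after base 5 of each site (before the last base), so after position 206.
Linear molecule, 1 cut → 2 fragments:
  1–206 → 206 bp
  207–231 → 25 bp
Sorted largest to smallest: 206, 25 bp.

206, 25 bp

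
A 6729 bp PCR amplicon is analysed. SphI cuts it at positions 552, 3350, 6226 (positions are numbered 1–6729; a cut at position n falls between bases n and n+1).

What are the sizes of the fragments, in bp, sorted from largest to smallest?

2876, 2798, 552, 503 bp

Linear molecule, 3 cuts → 4 fragments:
  552 − 0 = 552 bp
  3350 − 552 = 2798 bp
  6226 − 3350 = 2876 bp
  6729 − 6226 = 503 bp
Sorted largest to smallest: 2876, 2798, 552, 503 bp.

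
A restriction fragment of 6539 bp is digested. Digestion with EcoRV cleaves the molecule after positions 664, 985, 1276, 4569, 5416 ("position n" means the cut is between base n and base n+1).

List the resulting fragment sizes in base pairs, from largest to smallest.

3293, 1123, 847, 664, 321, 291 bp

Linear molecule, 5 cuts → 6 fragments:
  664 − 0 = 664 bp
  985 − 664 = 321 bp
  1276 − 985 = 291 bp
  4569 − 1276 = 3293 bp
  5416 − 4569 = 847 bp
  6539 − 5416 = 1123 bp
Sorted largest to smallest: 3293, 1123, 847, 664, 321, 291 bp.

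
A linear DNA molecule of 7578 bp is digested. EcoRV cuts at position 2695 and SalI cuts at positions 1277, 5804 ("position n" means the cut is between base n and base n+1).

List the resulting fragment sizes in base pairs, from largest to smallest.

3109, 1774, 1418, 1277 bp

Combined cut positions (sorted): 1277, 2695, 5804.
Linear molecule, 3 cuts → 4 fragments:
  1277 − 0 = 1277 bp
  2695 − 1277 = 1418 bp
  5804 − 2695 = 3109 bp
  7578 − 5804 = 1774 bp
Sorted largest to smallest: 3109, 1774, 1418, 1277 bp.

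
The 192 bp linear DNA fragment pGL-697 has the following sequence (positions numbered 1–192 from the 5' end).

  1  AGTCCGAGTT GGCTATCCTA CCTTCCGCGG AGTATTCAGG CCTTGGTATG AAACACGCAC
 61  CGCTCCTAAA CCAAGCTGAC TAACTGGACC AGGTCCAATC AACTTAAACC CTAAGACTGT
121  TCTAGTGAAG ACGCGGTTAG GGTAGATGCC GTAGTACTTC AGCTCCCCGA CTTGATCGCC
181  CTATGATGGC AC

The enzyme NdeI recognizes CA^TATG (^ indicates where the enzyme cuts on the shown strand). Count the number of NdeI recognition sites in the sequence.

No occurrence of CATATG is present in the sequence.
NdeI does not cut: 0 sites.

0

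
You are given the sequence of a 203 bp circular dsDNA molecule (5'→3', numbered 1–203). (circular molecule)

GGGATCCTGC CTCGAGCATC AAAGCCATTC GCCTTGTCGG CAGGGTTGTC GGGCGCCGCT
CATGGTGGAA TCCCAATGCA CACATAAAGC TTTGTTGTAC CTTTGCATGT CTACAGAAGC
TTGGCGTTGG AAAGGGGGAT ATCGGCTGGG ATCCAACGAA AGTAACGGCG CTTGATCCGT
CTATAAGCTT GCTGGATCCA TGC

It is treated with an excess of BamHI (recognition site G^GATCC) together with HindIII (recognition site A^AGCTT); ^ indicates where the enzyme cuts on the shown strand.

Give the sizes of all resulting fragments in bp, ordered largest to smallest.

85, 36, 32, 30, 11, 9 bp

BamHI sites (GGATCC) start at positions 2, 149, 194.
BamHI cuts after the first base of each site, so after positions 2, 149, 194.
HindIII sites (AAGCTT) start at positions 87, 117, 185.
HindIII cuts after the first base of each site, so after positions 87, 117, 185.
Combined cut positions: 2, 87, 117, 149, 185, 194.
Circular molecule, 6 cuts → 6 fragments:
  3–87 → 85 bp
  88–117 → 30 bp
  118–149 → 32 bp
  150–185 → 36 bp
  186–194 → 9 bp
  195–203 then 1–2 → 9 + 2 = 11 bp
Sorted largest to smallest: 85, 36, 32, 30, 11, 9 bp.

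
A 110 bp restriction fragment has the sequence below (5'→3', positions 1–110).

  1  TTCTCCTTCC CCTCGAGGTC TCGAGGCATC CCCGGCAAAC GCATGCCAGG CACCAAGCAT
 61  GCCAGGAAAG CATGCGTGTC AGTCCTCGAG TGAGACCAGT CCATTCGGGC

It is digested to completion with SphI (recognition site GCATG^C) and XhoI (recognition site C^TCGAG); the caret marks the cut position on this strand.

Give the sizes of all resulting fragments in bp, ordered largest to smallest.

SphI sites (GCATGC) start at positions 41, 57, 70.
SphI cuts after base 5 of each site (before the last base), so after positions 45, 61, 74.
XhoI sites (CTCGAG) start at positions 12, 20, 85.
XhoI cuts after the first base of each site, so after positions 12, 20, 85.
Combined cut positions: 12, 20, 45, 61, 74, 85.
Linear molecule, 6 cuts → 7 fragments:
  1–12 → 12 bp
  13–20 → 8 bp
  21–45 → 25 bp
  46–61 → 16 bp
  62–74 → 13 bp
  75–85 → 11 bp
  86–110 → 25 bp
Sorted largest to smallest: 25, 25, 16, 13, 12, 11, 8 bp.

25, 25, 16, 13, 12, 11, 8 bp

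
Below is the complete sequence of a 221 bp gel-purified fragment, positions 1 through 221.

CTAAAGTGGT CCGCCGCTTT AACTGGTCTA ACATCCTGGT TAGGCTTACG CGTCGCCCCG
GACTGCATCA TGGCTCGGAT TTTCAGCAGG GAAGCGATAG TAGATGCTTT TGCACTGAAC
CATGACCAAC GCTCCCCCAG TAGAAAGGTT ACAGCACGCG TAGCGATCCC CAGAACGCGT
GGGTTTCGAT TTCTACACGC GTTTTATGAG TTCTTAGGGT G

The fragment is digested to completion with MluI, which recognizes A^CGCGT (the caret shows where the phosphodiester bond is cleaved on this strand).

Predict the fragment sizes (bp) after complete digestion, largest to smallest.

MluI sites (ACGCGT) start at positions 48, 156, 175, 197.
MluI cuts after the first base of each site, so after positions 48, 156, 175, 197.
Linear molecule, 4 cuts → 5 fragments:
  1–48 → 48 bp
  49–156 → 108 bp
  157–175 → 19 bp
  176–197 → 22 bp
  198–221 → 24 bp
Sorted largest to smallest: 108, 48, 24, 22, 19 bp.

108, 48, 24, 22, 19 bp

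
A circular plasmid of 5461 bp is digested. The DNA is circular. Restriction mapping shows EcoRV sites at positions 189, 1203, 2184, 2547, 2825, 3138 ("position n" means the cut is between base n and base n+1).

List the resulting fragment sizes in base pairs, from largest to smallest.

Circular molecule, 6 cuts → 6 fragments:
  1203 − 189 = 1014 bp
  2184 − 1203 = 981 bp
  2547 − 2184 = 363 bp
  2825 − 2547 = 278 bp
  3138 − 2825 = 313 bp
  wrap: 5461 − 3138 + 189 = 2512 bp
Sorted largest to smallest: 2512, 1014, 981, 363, 313, 278 bp.

2512, 1014, 981, 363, 313, 278 bp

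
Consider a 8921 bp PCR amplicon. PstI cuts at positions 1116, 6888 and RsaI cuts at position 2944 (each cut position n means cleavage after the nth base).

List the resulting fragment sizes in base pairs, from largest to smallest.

3944, 2033, 1828, 1116 bp

Combined cut positions (sorted): 1116, 2944, 6888.
Linear molecule, 3 cuts → 4 fragments:
  1116 − 0 = 1116 bp
  2944 − 1116 = 1828 bp
  6888 − 2944 = 3944 bp
  8921 − 6888 = 2033 bp
Sorted largest to smallest: 3944, 2033, 1828, 1116 bp.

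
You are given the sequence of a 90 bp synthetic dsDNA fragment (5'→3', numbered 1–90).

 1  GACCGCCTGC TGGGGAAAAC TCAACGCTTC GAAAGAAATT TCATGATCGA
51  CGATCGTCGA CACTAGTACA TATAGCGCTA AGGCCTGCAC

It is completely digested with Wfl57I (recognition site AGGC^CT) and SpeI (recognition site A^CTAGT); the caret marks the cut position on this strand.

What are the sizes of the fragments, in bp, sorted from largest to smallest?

62, 22, 6 bp

The Wfl57I site (AGGCCT) starts at position 81.
Wfl57I cuts after base 4 of each site, so after position 84.
The SpeI site (ACTAGT) starts at position 62.
SpeI cuts after the first base of each site, so after position 62.
Combined cut positions: 62, 84.
Linear molecule, 2 cuts → 3 fragments:
  1–62 → 62 bp
  63–84 → 22 bp
  85–90 → 6 bp
Sorted largest to smallest: 62, 22, 6 bp.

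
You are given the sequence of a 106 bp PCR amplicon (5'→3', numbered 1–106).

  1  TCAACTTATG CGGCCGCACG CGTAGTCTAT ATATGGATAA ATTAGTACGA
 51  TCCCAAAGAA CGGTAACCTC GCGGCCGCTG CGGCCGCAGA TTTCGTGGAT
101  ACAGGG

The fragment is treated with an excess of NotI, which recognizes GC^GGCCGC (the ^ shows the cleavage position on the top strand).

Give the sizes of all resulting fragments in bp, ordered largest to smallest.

NotI sites (GCGGCCGC) start at positions 10, 71, 80.
NotI cuts after base 2 of each site, so after positions 11, 72, 81.
Linear molecule, 3 cuts → 4 fragments:
  1–11 → 11 bp
  12–72 → 61 bp
  73–81 → 9 bp
  82–106 → 25 bp
Sorted largest to smallest: 61, 25, 11, 9 bp.

61, 25, 11, 9 bp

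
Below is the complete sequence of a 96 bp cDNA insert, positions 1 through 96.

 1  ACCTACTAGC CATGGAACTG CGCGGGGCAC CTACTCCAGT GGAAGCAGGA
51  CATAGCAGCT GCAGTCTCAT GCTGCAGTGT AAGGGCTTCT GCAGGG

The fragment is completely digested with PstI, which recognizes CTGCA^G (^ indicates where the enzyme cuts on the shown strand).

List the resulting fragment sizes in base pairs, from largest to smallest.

PstI sites (CTGCAG) start at positions 59, 72, 89.
PstI cuts after base 5 of each site (before the last base), so after positions 63, 76, 93.
Linear molecule, 3 cuts → 4 fragments:
  1–63 → 63 bp
  64–76 → 13 bp
  77–93 → 17 bp
  94–96 → 3 bp
Sorted largest to smallest: 63, 17, 13, 3 bp.

63, 17, 13, 3 bp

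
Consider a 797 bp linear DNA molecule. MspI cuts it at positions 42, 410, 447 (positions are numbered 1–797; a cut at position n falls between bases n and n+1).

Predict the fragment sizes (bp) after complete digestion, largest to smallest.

Linear molecule, 3 cuts → 4 fragments:
  42 − 0 = 42 bp
  410 − 42 = 368 bp
  447 − 410 = 37 bp
  797 − 447 = 350 bp
Sorted largest to smallest: 368, 350, 42, 37 bp.

368, 350, 42, 37 bp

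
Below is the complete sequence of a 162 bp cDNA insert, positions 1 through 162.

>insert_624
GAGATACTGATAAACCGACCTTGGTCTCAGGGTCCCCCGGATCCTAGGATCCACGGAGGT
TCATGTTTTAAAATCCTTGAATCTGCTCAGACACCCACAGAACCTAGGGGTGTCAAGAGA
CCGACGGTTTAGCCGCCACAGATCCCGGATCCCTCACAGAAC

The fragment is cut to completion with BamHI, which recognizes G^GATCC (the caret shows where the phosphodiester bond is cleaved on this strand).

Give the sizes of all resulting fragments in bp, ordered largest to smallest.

100, 39, 15, 8 bp

BamHI sites (GGATCC) start at positions 39, 47, 147.
BamHI cuts after the first base of each site, so after positions 39, 47, 147.
Linear molecule, 3 cuts → 4 fragments:
  1–39 → 39 bp
  40–47 → 8 bp
  48–147 → 100 bp
  148–162 → 15 bp
Sorted largest to smallest: 100, 39, 15, 8 bp.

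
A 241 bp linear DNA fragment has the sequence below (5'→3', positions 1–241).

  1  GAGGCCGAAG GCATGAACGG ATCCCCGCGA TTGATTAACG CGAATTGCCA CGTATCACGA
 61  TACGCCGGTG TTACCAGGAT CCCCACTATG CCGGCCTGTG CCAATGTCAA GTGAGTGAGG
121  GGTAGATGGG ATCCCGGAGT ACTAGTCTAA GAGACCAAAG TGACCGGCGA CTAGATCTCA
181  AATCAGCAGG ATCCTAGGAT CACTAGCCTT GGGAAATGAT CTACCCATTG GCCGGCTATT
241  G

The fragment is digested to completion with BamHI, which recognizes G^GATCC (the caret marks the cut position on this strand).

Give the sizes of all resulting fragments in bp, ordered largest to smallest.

BamHI sites (GGATCC) start at positions 19, 77, 129, 189.
BamHI cuts after the first base of each site, so after positions 19, 77, 129, 189.
Linear molecule, 4 cuts → 5 fragments:
  1–19 → 19 bp
  20–77 → 58 bp
  78–129 → 52 bp
  130–189 → 60 bp
  190–241 → 52 bp
Sorted largest to smallest: 60, 58, 52, 52, 19 bp.

60, 58, 52, 52, 19 bp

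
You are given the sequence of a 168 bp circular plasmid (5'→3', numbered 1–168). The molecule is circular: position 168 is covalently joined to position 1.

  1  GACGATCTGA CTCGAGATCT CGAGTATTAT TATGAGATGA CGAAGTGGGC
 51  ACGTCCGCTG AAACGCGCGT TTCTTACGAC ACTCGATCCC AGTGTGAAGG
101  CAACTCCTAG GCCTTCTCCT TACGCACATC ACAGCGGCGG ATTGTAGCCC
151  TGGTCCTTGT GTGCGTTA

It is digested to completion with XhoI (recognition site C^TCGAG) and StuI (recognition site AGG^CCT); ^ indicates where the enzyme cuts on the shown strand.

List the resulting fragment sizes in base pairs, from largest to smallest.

XhoI sites (CTCGAG) start at positions 11, 19.
XhoI cuts after the first base of each site, so after positions 11, 19.
The StuI site (AGGCCT) starts at position 109.
StuI cuts after base 3 of each site, so after position 111.
Combined cut positions: 11, 19, 111.
Circular molecule, 3 cuts → 3 fragments:
  12–19 → 8 bp
  20–111 → 92 bp
  112–168 then 1–11 → 57 + 11 = 68 bp
Sorted largest to smallest: 92, 68, 8 bp.

92, 68, 8 bp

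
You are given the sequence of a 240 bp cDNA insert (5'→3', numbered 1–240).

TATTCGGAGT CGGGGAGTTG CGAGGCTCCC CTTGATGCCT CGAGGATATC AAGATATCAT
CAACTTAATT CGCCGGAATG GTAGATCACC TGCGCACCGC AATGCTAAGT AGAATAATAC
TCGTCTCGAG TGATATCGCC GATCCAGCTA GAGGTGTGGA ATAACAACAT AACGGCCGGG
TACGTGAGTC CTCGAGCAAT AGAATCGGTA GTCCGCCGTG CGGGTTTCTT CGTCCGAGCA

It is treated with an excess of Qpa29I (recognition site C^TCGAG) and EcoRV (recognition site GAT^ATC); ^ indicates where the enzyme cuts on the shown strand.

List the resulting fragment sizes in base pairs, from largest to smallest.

70, 57, 49, 39, 9, 8, 8 bp

Qpa29I sites (CTCGAG) start at positions 39, 125, 191.
Qpa29I cuts after the first base of each site, so after positions 39, 125, 191.
EcoRV sites (GATATC) start at positions 45, 53, 132.
EcoRV cuts after base 3 of each site, so after positions 47, 55, 134.
Combined cut positions: 39, 47, 55, 125, 134, 191.
Linear molecule, 6 cuts → 7 fragments:
  1–39 → 39 bp
  40–47 → 8 bp
  48–55 → 8 bp
  56–125 → 70 bp
  126–134 → 9 bp
  135–191 → 57 bp
  192–240 → 49 bp
Sorted largest to smallest: 70, 57, 49, 39, 9, 8, 8 bp.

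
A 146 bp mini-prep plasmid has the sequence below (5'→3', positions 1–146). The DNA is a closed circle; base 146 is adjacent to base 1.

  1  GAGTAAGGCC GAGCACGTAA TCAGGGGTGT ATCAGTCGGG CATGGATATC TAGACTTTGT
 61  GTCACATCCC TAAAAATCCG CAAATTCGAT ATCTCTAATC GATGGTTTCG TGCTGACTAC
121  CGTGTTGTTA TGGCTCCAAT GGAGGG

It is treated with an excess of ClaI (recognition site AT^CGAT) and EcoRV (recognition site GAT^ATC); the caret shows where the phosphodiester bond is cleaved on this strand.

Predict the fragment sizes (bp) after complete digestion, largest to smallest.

94, 43, 9 bp

The ClaI site (ATCGAT) starts at position 98.
ClaI cuts after base 2 of each site, so after position 99.
EcoRV sites (GATATC) start at positions 45, 88.
EcoRV cuts after base 3 of each site, so after positions 47, 90.
Combined cut positions: 47, 90, 99.
Circular molecule, 3 cuts → 3 fragments:
  48–90 → 43 bp
  91–99 → 9 bp
  100–146 then 1–47 → 47 + 47 = 94 bp
Sorted largest to smallest: 94, 43, 9 bp.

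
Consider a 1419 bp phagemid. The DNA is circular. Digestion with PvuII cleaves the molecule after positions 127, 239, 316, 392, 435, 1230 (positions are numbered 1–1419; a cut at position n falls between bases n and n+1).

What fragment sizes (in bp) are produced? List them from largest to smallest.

Circular molecule, 6 cuts → 6 fragments:
  239 − 127 = 112 bp
  316 − 239 = 77 bp
  392 − 316 = 76 bp
  435 − 392 = 43 bp
  1230 − 435 = 795 bp
  wrap: 1419 − 1230 + 127 = 316 bp
Sorted largest to smallest: 795, 316, 112, 77, 76, 43 bp.

795, 316, 112, 77, 76, 43 bp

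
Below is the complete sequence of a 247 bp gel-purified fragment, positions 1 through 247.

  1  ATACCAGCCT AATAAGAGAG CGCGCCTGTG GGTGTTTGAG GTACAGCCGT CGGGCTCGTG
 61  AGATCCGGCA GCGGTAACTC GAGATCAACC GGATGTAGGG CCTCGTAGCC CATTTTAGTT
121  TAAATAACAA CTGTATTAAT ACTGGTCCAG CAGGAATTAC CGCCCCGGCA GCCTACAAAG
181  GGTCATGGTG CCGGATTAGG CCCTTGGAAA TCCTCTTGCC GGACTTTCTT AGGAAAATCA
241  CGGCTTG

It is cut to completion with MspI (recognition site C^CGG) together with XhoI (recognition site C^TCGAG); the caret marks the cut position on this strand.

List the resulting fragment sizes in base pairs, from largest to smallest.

MspI sites (CCGG) start at positions 65, 89, 165, 191, 219.
MspI cuts after the first base of each site, so after positions 65, 89, 165, 191, 219.
The XhoI site (CTCGAG) starts at position 78.
XhoI cuts after the first base of each site, so after position 78.
Combined cut positions: 65, 78, 89, 165, 191, 219.
Linear molecule, 6 cuts → 7 fragments:
  1–65 → 65 bp
  66–78 → 13 bp
  79–89 → 11 bp
  90–165 → 76 bp
  166–191 → 26 bp
  192–219 → 28 bp
  220–247 → 28 bp
Sorted largest to smallest: 76, 65, 28, 28, 26, 13, 11 bp.

76, 65, 28, 28, 26, 13, 11 bp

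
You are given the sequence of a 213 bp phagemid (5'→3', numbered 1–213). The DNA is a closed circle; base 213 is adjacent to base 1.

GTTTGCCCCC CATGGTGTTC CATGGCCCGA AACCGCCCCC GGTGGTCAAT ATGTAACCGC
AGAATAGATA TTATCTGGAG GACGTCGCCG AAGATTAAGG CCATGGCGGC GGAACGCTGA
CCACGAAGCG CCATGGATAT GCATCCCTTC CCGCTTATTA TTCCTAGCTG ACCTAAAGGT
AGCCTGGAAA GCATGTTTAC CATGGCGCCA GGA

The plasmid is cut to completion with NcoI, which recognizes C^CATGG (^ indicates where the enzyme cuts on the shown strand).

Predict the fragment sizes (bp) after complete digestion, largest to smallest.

NcoI sites (CCATGG) start at positions 10, 20, 101, 131, 200.
NcoI cuts after the first base of each site, so after positions 10, 20, 101, 131, 200.
Circular molecule, 5 cuts → 5 fragments:
  11–20 → 10 bp
  21–101 → 81 bp
  102–131 → 30 bp
  132–200 → 69 bp
  201–213 then 1–10 → 13 + 10 = 23 bp
Sorted largest to smallest: 81, 69, 30, 23, 10 bp.

81, 69, 30, 23, 10 bp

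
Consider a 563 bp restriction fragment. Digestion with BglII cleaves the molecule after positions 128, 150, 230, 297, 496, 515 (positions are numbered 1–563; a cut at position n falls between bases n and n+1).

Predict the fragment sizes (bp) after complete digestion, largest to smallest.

Linear molecule, 6 cuts → 7 fragments:
  128 − 0 = 128 bp
  150 − 128 = 22 bp
  230 − 150 = 80 bp
  297 − 230 = 67 bp
  496 − 297 = 199 bp
  515 − 496 = 19 bp
  563 − 515 = 48 bp
Sorted largest to smallest: 199, 128, 80, 67, 48, 22, 19 bp.

199, 128, 80, 67, 48, 22, 19 bp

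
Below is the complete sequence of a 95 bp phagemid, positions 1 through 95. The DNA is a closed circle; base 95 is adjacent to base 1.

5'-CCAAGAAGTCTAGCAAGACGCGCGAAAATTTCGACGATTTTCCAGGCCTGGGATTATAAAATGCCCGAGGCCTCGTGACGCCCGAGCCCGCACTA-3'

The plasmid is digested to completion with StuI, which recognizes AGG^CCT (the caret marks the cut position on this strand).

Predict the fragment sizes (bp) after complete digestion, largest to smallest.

71, 24 bp

StuI sites (AGGCCT) start at positions 44, 68.
StuI cuts after base 3 of each site, so after positions 46, 70.
Circular molecule, 2 cuts → 2 fragments:
  47–70 → 24 bp
  71–95 then 1–46 → 25 + 46 = 71 bp
Sorted largest to smallest: 71, 24 bp.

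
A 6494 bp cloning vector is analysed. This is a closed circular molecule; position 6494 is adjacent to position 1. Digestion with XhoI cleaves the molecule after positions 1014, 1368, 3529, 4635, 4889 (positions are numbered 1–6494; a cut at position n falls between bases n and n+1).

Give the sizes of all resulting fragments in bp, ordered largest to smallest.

2619, 2161, 1106, 354, 254 bp

Circular molecule, 5 cuts → 5 fragments:
  1368 − 1014 = 354 bp
  3529 − 1368 = 2161 bp
  4635 − 3529 = 1106 bp
  4889 − 4635 = 254 bp
  wrap: 6494 − 4889 + 1014 = 2619 bp
Sorted largest to smallest: 2619, 2161, 1106, 354, 254 bp.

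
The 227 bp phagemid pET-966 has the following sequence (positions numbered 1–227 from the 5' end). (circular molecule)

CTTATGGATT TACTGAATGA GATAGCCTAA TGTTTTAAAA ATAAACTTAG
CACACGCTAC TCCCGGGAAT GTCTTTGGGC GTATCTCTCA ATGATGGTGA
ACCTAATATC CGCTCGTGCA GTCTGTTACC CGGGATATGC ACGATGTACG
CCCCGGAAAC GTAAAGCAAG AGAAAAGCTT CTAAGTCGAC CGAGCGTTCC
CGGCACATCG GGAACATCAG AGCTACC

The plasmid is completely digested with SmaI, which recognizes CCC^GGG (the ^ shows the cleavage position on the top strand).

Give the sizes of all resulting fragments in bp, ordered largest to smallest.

SmaI sites (CCCGGG) start at positions 62, 129.
SmaI cuts after base 3 of each site, so after positions 64, 131.
Circular molecule, 2 cuts → 2 fragments:
  65–131 → 67 bp
  132–227 then 1–64 → 96 + 64 = 160 bp
Sorted largest to smallest: 160, 67 bp.

160, 67 bp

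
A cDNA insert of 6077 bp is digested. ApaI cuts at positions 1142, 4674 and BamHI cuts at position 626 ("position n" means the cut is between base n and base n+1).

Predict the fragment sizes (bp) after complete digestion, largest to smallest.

3532, 1403, 626, 516 bp

Combined cut positions (sorted): 626, 1142, 4674.
Linear molecule, 3 cuts → 4 fragments:
  626 − 0 = 626 bp
  1142 − 626 = 516 bp
  4674 − 1142 = 3532 bp
  6077 − 4674 = 1403 bp
Sorted largest to smallest: 3532, 1403, 626, 516 bp.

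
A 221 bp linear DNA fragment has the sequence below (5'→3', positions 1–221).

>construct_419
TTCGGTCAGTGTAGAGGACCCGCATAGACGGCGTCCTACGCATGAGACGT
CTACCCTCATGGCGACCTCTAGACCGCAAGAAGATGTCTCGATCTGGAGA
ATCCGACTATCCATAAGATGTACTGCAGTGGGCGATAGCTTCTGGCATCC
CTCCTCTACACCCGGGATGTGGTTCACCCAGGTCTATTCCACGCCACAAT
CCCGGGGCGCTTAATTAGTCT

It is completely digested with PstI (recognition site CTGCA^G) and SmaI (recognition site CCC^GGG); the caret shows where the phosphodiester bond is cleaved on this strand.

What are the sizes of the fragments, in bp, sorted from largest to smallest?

The PstI site (CTGCAG) starts at position 123.
PstI cuts after base 5 of each site (before the last base), so after position 127.
SmaI sites (CCCGGG) start at positions 161, 201.
SmaI cuts after base 3 of each site, so after positions 163, 203.
Combined cut positions: 127, 163, 203.
Linear molecule, 3 cuts → 4 fragments:
  1–127 → 127 bp
  128–163 → 36 bp
  164–203 → 40 bp
  204–221 → 18 bp
Sorted largest to smallest: 127, 40, 36, 18 bp.

127, 40, 36, 18 bp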